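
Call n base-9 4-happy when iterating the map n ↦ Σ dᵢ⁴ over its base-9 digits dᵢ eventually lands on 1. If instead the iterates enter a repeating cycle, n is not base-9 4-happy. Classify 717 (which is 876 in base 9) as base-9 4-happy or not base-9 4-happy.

base-9 4-happy

717 = (8,7,6)_9 → 8⁴ + 7⁴ + 6⁴ = 7793
7793 = (1,1,6,1,8)_9 → 1⁴ + 1⁴ + 6⁴ + 1⁴ + 8⁴ = 5395
5395 = (7,3,5,4)_9 → 7⁴ + 3⁴ + 5⁴ + 4⁴ = 3363
3363 = (4,5,4,6)_9 → 4⁴ + 5⁴ + 4⁴ + 6⁴ = 2433
2433 = (3,3,0,3)_9 → 3⁴ + 3⁴ + 0⁴ + 3⁴ = 243
243 = (3,0,0)_9 → 3⁴ + 0⁴ + 0⁴ = 81
81 = (1,0,0)_9 → 1⁴ + 0⁴ + 0⁴ = 1  — reached 1.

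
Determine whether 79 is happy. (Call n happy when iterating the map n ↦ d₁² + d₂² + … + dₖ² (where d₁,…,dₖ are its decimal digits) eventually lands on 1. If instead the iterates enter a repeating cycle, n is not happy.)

79 → 7² + 9² = 130
130 → 1² + 3² + 0² = 10
10 → 1² + 0² = 1  — reached 1.

happy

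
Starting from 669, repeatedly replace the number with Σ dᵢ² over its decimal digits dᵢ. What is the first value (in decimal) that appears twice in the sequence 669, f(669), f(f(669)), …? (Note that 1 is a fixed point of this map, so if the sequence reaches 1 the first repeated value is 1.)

669 → 153
153 → 35
35 → 34
34 → 25
25 → 29
29 → 85
85 → 89
89 → 145
145 → 42
42 → 20
20 → 4
4 → 16
16 → 37
37 → 58
58 → 89  — 89 already appeared earlier.

89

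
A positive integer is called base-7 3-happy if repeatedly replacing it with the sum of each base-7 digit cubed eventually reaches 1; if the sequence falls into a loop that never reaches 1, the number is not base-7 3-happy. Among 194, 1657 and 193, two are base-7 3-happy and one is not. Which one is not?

194: 194 → 368 → 92 → 218 → 92  — repeats 92 (not base-7 3-happy)
1657: 1657 → 439 → 343 → 1  — reaches 1 (base-7 3-happy)
193: 193 → 307 → 433 → 343 → 1  — reaches 1 (base-7 3-happy)

194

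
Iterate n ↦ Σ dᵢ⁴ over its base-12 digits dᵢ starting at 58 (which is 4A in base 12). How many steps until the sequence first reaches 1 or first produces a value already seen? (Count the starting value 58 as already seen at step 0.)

12

58 = (4,10)_12 → 4⁴ + 10⁴ = 10256
10256 = (5,11,2,8)_12 → 5⁴ + 11⁴ + 2⁴ + 8⁴ = 19378
19378 = (11,2,6,10)_12 → 11⁴ + 2⁴ + 6⁴ + 10⁴ = 25953
25953 = (1,3,0,2,9)_12 → 1⁴ + 3⁴ + 0⁴ + 2⁴ + 9⁴ = 6659
6659 = (3,10,2,11)_12 → 3⁴ + 10⁴ + 2⁴ + 11⁴ = 24738
24738 = (1,2,3,9,6)_12 → 1⁴ + 2⁴ + 3⁴ + 9⁴ + 6⁴ = 7955
7955 = (4,7,2,11)_12 → 4⁴ + 7⁴ + 2⁴ + 11⁴ = 17314
17314 = (10,0,2,10)_12 → 10⁴ + 0⁴ + 2⁴ + 10⁴ = 20016
20016 = (11,7,0,0)_12 → 11⁴ + 7⁴ + 0⁴ + 0⁴ = 17042
17042 = (9,10,4,2)_12 → 9⁴ + 10⁴ + 4⁴ + 2⁴ = 16833
16833 = (9,8,10,9)_12 → 9⁴ + 8⁴ + 10⁴ + 9⁴ = 27218
27218 = (1,3,9,0,2)_12 → 1⁴ + 3⁴ + 9⁴ + 0⁴ + 2⁴ = 6659  — 6659 repeats.
That took 12 steps.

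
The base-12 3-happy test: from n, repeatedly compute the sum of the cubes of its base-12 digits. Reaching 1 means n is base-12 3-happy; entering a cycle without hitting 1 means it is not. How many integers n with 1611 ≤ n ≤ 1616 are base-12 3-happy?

4

1611: 1611 → 1366 → 1854 → 1217 → 762 → 368 → 736 → 190 → 1028 → 856 → 1520 → 1728 → 1  (reaches 1)
1612: 1612 → 1403 → 2572 → 1190 → 547 → 1099 → 1029 → 1073 → 593 → 190 → 1028 → 856 → 1520 → 1728 → 1  (reaches 1)
1613: 1613 → 1464 → 1008 → 343 → 415 → 1351 → 1136 → 1855 → 1344 → 793 → 342 → 288 → 8 → 512 → 755 → 1464  (repeats 1464)
1614: 1614 → 1555 → 2072 → 585 → 793 → 342 → 288 → 8 → 512 → 755 → 1464 → 1008 → 343 → 415 → 1351 → 1136 → 1855 → 1344 → 793  (repeats 793)
1615: 1615 → 1682 → 1851 → 1028 → 856 → 1520 → 1728 → 1  (reaches 1)
1616: 1616 → 1851 → 1028 → 856 → 1520 → 1728 → 1  (reaches 1)
base-12 3-happy: 1611, 1612, 1615, 1616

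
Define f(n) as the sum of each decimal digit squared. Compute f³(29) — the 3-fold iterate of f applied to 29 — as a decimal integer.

145

29 → 2² + 9² = 85
85 → 8² + 5² = 89
89 → 8² + 9² = 145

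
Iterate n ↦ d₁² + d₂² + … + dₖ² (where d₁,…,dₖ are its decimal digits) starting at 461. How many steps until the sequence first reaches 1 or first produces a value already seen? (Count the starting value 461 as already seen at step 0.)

461 → 53
53 → 34
34 → 25
25 → 29
29 → 85
85 → 89
89 → 145
145 → 42
42 → 20
20 → 4
4 → 16
16 → 37
37 → 58
58 → 89  — 89 repeats.
That took 14 steps.

14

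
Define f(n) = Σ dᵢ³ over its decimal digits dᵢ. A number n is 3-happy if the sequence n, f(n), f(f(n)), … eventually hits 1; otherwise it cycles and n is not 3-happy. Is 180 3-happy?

180 → 1³ + 8³ + 0³ = 513
513 → 5³ + 1³ + 3³ = 153
153 → 1³ + 5³ + 3³ = 153  — 153 already seen; the sequence cycles without reaching 1.

not 3-happy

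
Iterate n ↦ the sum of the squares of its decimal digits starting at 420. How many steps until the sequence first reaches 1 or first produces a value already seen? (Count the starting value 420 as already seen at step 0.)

9

420 → 4² + 2² + 0² = 20
20 → 2² + 0² = 4
4 → 4² = 16
16 → 1² + 6² = 37
37 → 3² + 7² = 58
58 → 5² + 8² = 89
89 → 8² + 9² = 145
145 → 1² + 4² + 5² = 42
42 → 4² + 2² = 20  — 20 repeats.
That took 9 steps.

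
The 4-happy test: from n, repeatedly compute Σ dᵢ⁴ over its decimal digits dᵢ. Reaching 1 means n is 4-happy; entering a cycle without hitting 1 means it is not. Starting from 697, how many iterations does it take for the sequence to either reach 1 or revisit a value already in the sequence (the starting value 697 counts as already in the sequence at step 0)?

14

697 → 6⁴ + 9⁴ + 7⁴ = 10258
10258 → 1⁴ + 0⁴ + 2⁴ + 5⁴ + 8⁴ = 4738
4738 → 4⁴ + 7⁴ + 3⁴ + 8⁴ = 6834
6834 → 6⁴ + 8⁴ + 3⁴ + 4⁴ = 5729
5729 → 5⁴ + 7⁴ + 2⁴ + 9⁴ = 9603
9603 → 9⁴ + 6⁴ + 0⁴ + 3⁴ = 7938
7938 → 7⁴ + 9⁴ + 3⁴ + 8⁴ = 13139
13139 → 1⁴ + 3⁴ + 1⁴ + 3⁴ + 9⁴ = 6725
6725 → 6⁴ + 7⁴ + 2⁴ + 5⁴ = 4338
4338 → 4⁴ + 3⁴ + 3⁴ + 8⁴ = 4514
4514 → 4⁴ + 5⁴ + 1⁴ + 4⁴ = 1138
1138 → 1⁴ + 1⁴ + 3⁴ + 8⁴ = 4179
4179 → 4⁴ + 1⁴ + 7⁴ + 9⁴ = 9219
9219 → 9⁴ + 2⁴ + 1⁴ + 9⁴ = 13139  — 13139 repeats.
That took 14 steps.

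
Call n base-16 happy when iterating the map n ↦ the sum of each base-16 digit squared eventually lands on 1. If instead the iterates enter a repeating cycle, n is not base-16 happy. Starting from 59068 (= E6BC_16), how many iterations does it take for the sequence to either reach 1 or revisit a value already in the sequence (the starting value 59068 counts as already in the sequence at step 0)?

12

59068 = (14,6,11,12)_16 → 14² + 6² + 11² + 12² = 497
497 = (1,15,1)_16 → 1² + 15² + 1² = 227
227 = (14,3)_16 → 14² + 3² = 205
205 = (12,13)_16 → 12² + 13² = 313
313 = (1,3,9)_16 → 1² + 3² + 9² = 91
91 = (5,11)_16 → 5² + 11² = 146
146 = (9,2)_16 → 9² + 2² = 85
85 = (5,5)_16 → 5² + 5² = 50
50 = (3,2)_16 → 3² + 2² = 13
13 = (13)_16 → 13² = 169
169 = (10,9)_16 → 10² + 9² = 181
181 = (11,5)_16 → 11² + 5² = 146  — 146 repeats.
That took 12 steps.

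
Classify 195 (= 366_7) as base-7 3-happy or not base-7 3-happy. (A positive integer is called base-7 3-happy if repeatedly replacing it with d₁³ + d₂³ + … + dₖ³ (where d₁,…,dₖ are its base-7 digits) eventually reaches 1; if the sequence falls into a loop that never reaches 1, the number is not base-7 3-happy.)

195 = (3,6,6)_7 → 3³ + 6³ + 6³ = 459
459 = (1,2,2,4)_7 → 1³ + 2³ + 2³ + 4³ = 81
81 = (1,4,4)_7 → 1³ + 4³ + 4³ = 129
129 = (2,4,3)_7 → 2³ + 4³ + 3³ = 99
99 = (2,0,1)_7 → 2³ + 0³ + 1³ = 9
9 = (1,2)_7 → 1³ + 2³ = 9  — 9 already seen; the sequence cycles without reaching 1.

not base-7 3-happy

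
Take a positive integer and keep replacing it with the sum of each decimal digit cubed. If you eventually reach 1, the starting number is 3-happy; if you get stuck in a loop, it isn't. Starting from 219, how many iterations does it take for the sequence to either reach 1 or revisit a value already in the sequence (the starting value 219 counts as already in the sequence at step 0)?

11

219 → 2³ + 1³ + 9³ = 738
738 → 7³ + 3³ + 8³ = 882
882 → 8³ + 8³ + 2³ = 1032
1032 → 1³ + 0³ + 3³ + 2³ = 36
36 → 3³ + 6³ = 243
243 → 2³ + 4³ + 3³ = 99
99 → 9³ + 9³ = 1458
1458 → 1³ + 4³ + 5³ + 8³ = 702
702 → 7³ + 0³ + 2³ = 351
351 → 3³ + 5³ + 1³ = 153
153 → 1³ + 5³ + 3³ = 153  — 153 repeats.
That took 11 steps.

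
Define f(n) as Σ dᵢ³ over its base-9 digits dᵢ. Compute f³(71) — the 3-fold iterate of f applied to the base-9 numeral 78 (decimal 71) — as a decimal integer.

71 = (7,8)_9 → 855
855 = (1,1,5,0)_9 → 127
127 = (1,5,1)_9 → 127

127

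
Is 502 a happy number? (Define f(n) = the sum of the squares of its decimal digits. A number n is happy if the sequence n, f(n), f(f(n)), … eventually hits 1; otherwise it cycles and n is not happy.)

502 → 29
29 → 85
85 → 89
89 → 145
145 → 42
42 → 20
20 → 4
4 → 16
16 → 37
37 → 58
58 → 89  — 89 already seen; the sequence cycles without reaching 1.

not happy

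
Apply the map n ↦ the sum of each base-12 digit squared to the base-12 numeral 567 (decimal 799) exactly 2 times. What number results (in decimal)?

799 = (5,6,7)_12 → 5² + 6² + 7² = 110
110 = (9,2)_12 → 9² + 2² = 85

85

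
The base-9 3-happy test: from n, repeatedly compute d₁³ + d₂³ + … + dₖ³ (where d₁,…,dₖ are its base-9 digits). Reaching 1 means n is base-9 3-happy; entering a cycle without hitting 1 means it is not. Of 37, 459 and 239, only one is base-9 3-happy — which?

459

37: 37 → 65 → 351 → 91 → 3 → 27 → 27  — repeats 27 (not base-9 3-happy)
459: 459 → 341 → 577 → 345 → 99 → 9 → 1  — reaches 1 (base-9 3-happy)
239: 239 → 645 → 1071 → 73 → 513 → 243 → 27 → 27  — repeats 27 (not base-9 3-happy)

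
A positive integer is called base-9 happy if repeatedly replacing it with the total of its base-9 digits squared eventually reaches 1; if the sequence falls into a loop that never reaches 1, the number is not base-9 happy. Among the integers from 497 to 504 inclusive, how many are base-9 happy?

1

497: 497 → 41 → 41  (repeats 41)
498: 498 → 46 → 26 → 68 → 74 → 68  (repeats 68)
499: 499 → 53 → 89 → 65 → 53  (repeats 53)
500: 500 → 62 → 100 → 6 → 36 → 16 → 50 → 50  (repeats 50)
501: 501 → 73 → 65 → 53 → 89 → 65  (repeats 65)
502: 502 → 86 → 26 → 68 → 74 → 68  (repeats 68)
503: 503 → 101 → 9 → 1  (reaches 1)
504: 504 → 40 → 32 → 34 → 58 → 52 → 74 → 68 → 74  (repeats 74)
base-9 happy: 503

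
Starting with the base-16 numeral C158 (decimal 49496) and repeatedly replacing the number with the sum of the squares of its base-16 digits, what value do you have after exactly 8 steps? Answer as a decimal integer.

49496 = (12,1,5,8)_16 → 234
234 = (14,10)_16 → 296
296 = (1,2,8)_16 → 69
69 = (4,5)_16 → 41
41 = (2,9)_16 → 85
85 = (5,5)_16 → 50
50 = (3,2)_16 → 13
13 = (13)_16 → 169

169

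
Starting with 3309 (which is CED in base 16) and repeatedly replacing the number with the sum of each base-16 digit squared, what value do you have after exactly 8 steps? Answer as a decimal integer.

169

3309 = (12,14,13)_16 → 12² + 14² + 13² = 509
509 = (1,15,13)_16 → 1² + 15² + 13² = 395
395 = (1,8,11)_16 → 1² + 8² + 11² = 186
186 = (11,10)_16 → 11² + 10² = 221
221 = (13,13)_16 → 13² + 13² = 338
338 = (1,5,2)_16 → 1² + 5² + 2² = 30
30 = (1,14)_16 → 1² + 14² = 197
197 = (12,5)_16 → 12² + 5² = 169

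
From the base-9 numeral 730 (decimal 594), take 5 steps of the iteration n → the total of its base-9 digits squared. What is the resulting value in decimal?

594 = (7,3,0)_9 → 7² + 3² + 0² = 58
58 = (6,4)_9 → 6² + 4² = 52
52 = (5,7)_9 → 5² + 7² = 74
74 = (8,2)_9 → 8² + 2² = 68
68 = (7,5)_9 → 7² + 5² = 74

74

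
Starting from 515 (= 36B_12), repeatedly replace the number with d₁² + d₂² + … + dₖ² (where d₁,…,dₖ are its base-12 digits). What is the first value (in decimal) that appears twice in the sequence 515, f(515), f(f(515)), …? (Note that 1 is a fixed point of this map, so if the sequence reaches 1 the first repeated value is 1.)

100

515 = (3,6,11)_12 → 3² + 6² + 11² = 166
166 = (1,1,10)_12 → 1² + 1² + 10² = 102
102 = (8,6)_12 → 8² + 6² = 100
100 = (8,4)_12 → 8² + 4² = 80
80 = (6,8)_12 → 6² + 8² = 100  — 100 already appeared earlier.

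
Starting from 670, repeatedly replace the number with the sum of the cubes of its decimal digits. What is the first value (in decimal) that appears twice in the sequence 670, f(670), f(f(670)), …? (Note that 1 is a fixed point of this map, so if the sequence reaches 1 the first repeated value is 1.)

670 → 6³ + 7³ + 0³ = 216 + 343 + 0 = 559
559 → 5³ + 5³ + 9³ = 125 + 125 + 729 = 979
979 → 9³ + 7³ + 9³ = 729 + 343 + 729 = 1801
1801 → 1³ + 8³ + 0³ + 1³ = 1 + 512 + 0 + 1 = 514
514 → 5³ + 1³ + 4³ = 125 + 1 + 64 = 190
190 → 1³ + 9³ + 0³ = 1 + 729 + 0 = 730
730 → 7³ + 3³ + 0³ = 343 + 27 + 0 = 370
370 → 3³ + 7³ + 0³ = 27 + 343 + 0 = 370  — 370 already appeared earlier.

370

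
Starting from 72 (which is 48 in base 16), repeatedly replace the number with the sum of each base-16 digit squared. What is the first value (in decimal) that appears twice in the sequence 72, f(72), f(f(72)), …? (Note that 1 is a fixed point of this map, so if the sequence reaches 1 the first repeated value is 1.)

169

72 = (4,8)_16 → 4² + 8² = 16 + 64 = 80
80 = (5,0)_16 → 5² + 0² = 25 + 0 = 25
25 = (1,9)_16 → 1² + 9² = 1 + 81 = 82
82 = (5,2)_16 → 5² + 2² = 25 + 4 = 29
29 = (1,13)_16 → 1² + 13² = 1 + 169 = 170
170 = (10,10)_16 → 10² + 10² = 100 + 100 = 200
200 = (12,8)_16 → 12² + 8² = 144 + 64 = 208
208 = (13,0)_16 → 13² + 0² = 169 + 0 = 169
169 = (10,9)_16 → 10² + 9² = 100 + 81 = 181
181 = (11,5)_16 → 11² + 5² = 121 + 25 = 146
146 = (9,2)_16 → 9² + 2² = 81 + 4 = 85
85 = (5,5)_16 → 5² + 5² = 25 + 25 = 50
50 = (3,2)_16 → 3² + 2² = 9 + 4 = 13
13 = (13)_16 → 13² = 169  — 169 already appeared earlier.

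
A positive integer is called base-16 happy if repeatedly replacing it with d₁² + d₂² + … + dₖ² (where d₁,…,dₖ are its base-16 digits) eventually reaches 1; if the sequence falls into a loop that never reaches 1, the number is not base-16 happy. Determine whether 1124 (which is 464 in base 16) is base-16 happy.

1124 = (4,6,4)_16 → 4² + 6² + 4² = 68
68 = (4,4)_16 → 4² + 4² = 32
32 = (2,0)_16 → 2² + 0² = 4
4 = (4)_16 → 4² = 16
16 = (1,0)_16 → 1² + 0² = 1  — reached 1.

base-16 happy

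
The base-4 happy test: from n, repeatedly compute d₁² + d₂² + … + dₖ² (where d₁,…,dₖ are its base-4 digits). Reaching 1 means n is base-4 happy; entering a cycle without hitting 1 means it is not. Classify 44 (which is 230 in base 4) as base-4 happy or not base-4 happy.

44 = (2,3,0)_4 → 13
13 = (3,1)_4 → 10
10 = (2,2)_4 → 8
8 = (2,0)_4 → 4
4 = (1,0)_4 → 1  — reached 1.

base-4 happy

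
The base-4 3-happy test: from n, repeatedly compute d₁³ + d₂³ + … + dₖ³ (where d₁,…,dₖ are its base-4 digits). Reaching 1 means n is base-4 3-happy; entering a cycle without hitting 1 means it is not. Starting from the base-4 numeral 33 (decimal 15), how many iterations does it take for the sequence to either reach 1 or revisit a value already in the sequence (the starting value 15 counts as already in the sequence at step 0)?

15 = (3,3)_4 → 3³ + 3³ = 54
54 = (3,1,2)_4 → 3³ + 1³ + 2³ = 36
36 = (2,1,0)_4 → 2³ + 1³ + 0³ = 9
9 = (2,1)_4 → 2³ + 1³ = 9  — 9 repeats.
That took 4 steps.

4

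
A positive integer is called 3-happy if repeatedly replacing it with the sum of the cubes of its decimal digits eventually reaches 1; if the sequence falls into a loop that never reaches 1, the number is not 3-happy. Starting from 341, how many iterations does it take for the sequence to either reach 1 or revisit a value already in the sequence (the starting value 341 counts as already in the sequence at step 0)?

5

341 → 3³ + 4³ + 1³ = 27 + 64 + 1 = 92
92 → 9³ + 2³ = 729 + 8 = 737
737 → 7³ + 3³ + 7³ = 343 + 27 + 343 = 713
713 → 7³ + 1³ + 3³ = 343 + 1 + 27 = 371
371 → 3³ + 7³ + 1³ = 27 + 343 + 1 = 371  — 371 repeats.
That took 5 steps.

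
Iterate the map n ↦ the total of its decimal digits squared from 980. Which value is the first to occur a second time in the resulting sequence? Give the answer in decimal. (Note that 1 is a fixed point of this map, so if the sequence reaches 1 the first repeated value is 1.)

145

980 → 9² + 8² + 0² = 81 + 64 + 0 = 145
145 → 1² + 4² + 5² = 1 + 16 + 25 = 42
42 → 4² + 2² = 16 + 4 = 20
20 → 2² + 0² = 4 + 0 = 4
4 → 4² = 16
16 → 1² + 6² = 1 + 36 = 37
37 → 3² + 7² = 9 + 49 = 58
58 → 5² + 8² = 25 + 64 = 89
89 → 8² + 9² = 64 + 81 = 145  — 145 already appeared earlier.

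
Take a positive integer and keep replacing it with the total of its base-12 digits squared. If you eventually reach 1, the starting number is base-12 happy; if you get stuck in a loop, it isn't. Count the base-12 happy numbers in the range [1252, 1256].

1

1252: 1252 → 144 → 1  (reaches 1)
1253: 1253 → 153 → 82 → 136 → 137 → 146 → 5 → 25 → 5  (repeats 5)
1254: 1254 → 164 → 66 → 61 → 26 → 8 → 64 → 41 → 34 → 104 → 128 → 164  (repeats 164)
1255: 1255 → 177 → 86 → 53 → 41 → 34 → 104 → 128 → 164 → 66 → 61 → 26 → 8 → 64 → 41  (repeats 41)
1256: 1256 → 192 → 17 → 26 → 8 → 64 → 41 → 34 → 104 → 128 → 164 → 66 → 61 → 26  (repeats 26)
base-12 happy: 1252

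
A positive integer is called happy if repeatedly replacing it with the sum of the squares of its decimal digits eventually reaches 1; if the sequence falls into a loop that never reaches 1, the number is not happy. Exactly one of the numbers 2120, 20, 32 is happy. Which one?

32

2120: 2120 → 9 → 81 → 65 → 61 → 37 → 58 → 89 → 145 → 42 → 20 → 4 → 16 → 37  — repeats 37 (not happy)
20: 20 → 4 → 16 → 37 → 58 → 89 → 145 → 42 → 20  — repeats 20 (not happy)
32: 32 → 13 → 10 → 1  — reaches 1 (happy)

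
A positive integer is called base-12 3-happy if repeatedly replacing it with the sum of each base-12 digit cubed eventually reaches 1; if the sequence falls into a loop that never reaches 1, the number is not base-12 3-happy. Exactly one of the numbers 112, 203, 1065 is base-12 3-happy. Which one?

112: 112 → 793 → 342 → 288 → 8 → 512 → 755 → 1464 → 1008 → 343 → 415 → 1351 → 1136 → 1855 → 1344 → 793  — repeats 793 (not base-12 3-happy)
203: 203 → 1396 → 1305 → 1458 → 1217 → 762 → 368 → 736 → 190 → 1028 → 856 → 1520 → 1728 → 1  — reaches 1 (base-12 3-happy)
1065: 1065 → 1136 → 1855 → 1344 → 793 → 342 → 288 → 8 → 512 → 755 → 1464 → 1008 → 343 → 415 → 1351 → 1136  — repeats 1136 (not base-12 3-happy)

203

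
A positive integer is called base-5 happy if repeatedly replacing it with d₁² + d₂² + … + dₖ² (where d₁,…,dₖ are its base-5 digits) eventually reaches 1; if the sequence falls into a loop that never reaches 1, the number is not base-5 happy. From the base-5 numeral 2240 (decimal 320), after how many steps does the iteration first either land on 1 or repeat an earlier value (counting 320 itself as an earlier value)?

8

320 = (2,2,4,0)_5 → 24
24 = (4,4)_5 → 32
32 = (1,1,2)_5 → 6
6 = (1,1)_5 → 2
2 = (2)_5 → 4
4 = (4)_5 → 16
16 = (3,1)_5 → 10
10 = (2,0)_5 → 4  — 4 repeats.
That took 8 steps.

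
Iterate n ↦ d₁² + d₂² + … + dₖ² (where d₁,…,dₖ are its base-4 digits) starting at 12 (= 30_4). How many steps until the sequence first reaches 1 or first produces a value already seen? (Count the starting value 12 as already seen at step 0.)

5

12 = (3,0)_4 → 9
9 = (2,1)_4 → 5
5 = (1,1)_4 → 2
2 = (2)_4 → 4
4 = (1,0)_4 → 1  — reached 1.
That took 5 steps.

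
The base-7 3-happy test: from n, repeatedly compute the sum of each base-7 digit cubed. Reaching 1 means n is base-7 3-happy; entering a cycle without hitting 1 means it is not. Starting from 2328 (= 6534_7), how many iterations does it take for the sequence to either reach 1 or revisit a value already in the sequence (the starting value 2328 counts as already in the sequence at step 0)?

2328 = (6,5,3,4)_7 → 6³ + 5³ + 3³ + 4³ = 216 + 125 + 27 + 64 = 432
432 = (1,1,5,5)_7 → 1³ + 1³ + 5³ + 5³ = 1 + 1 + 125 + 125 = 252
252 = (5,1,0)_7 → 5³ + 1³ + 0³ = 125 + 1 + 0 = 126
126 = (2,4,0)_7 → 2³ + 4³ + 0³ = 8 + 64 + 0 = 72
72 = (1,3,2)_7 → 1³ + 3³ + 2³ = 1 + 27 + 8 = 36
36 = (5,1)_7 → 5³ + 1³ = 125 + 1 = 126  — 126 repeats.
That took 6 steps.

6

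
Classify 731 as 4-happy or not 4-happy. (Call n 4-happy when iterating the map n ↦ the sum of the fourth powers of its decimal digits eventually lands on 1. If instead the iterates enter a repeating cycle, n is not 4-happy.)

731 → 7⁴ + 3⁴ + 1⁴ = 2401 + 81 + 1 = 2483
2483 → 2⁴ + 4⁴ + 8⁴ + 3⁴ = 16 + 256 + 4096 + 81 = 4449
4449 → 4⁴ + 4⁴ + 4⁴ + 9⁴ = 256 + 256 + 256 + 6561 = 7329
7329 → 7⁴ + 3⁴ + 2⁴ + 9⁴ = 2401 + 81 + 16 + 6561 = 9059
9059 → 9⁴ + 0⁴ + 5⁴ + 9⁴ = 6561 + 0 + 625 + 6561 = 13747
13747 → 1⁴ + 3⁴ + 7⁴ + 4⁴ + 7⁴ = 1 + 81 + 2401 + 256 + 2401 = 5140
5140 → 5⁴ + 1⁴ + 4⁴ + 0⁴ = 625 + 1 + 256 + 0 = 882
882 → 8⁴ + 8⁴ + 2⁴ = 4096 + 4096 + 16 = 8208
8208 → 8⁴ + 2⁴ + 0⁴ + 8⁴ = 4096 + 16 + 0 + 4096 = 8208  — 8208 already seen; the sequence cycles without reaching 1.

not 4-happy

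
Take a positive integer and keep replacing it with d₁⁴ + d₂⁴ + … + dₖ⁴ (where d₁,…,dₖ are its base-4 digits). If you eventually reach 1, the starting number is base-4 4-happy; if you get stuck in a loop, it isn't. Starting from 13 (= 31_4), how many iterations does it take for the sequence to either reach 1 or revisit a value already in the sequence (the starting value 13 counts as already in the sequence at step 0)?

13 = (3,1)_4 → 3⁴ + 1⁴ = 81 + 1 = 82
82 = (1,1,0,2)_4 → 1⁴ + 1⁴ + 0⁴ + 2⁴ = 1 + 1 + 0 + 16 = 18
18 = (1,0,2)_4 → 1⁴ + 0⁴ + 2⁴ = 1 + 0 + 16 = 17
17 = (1,0,1)_4 → 1⁴ + 0⁴ + 1⁴ = 1 + 0 + 1 = 2
2 = (2)_4 → 2⁴ = 16
16 = (1,0,0)_4 → 1⁴ + 0⁴ + 0⁴ = 1 + 0 + 0 = 1  — reached 1.
That took 6 steps.

6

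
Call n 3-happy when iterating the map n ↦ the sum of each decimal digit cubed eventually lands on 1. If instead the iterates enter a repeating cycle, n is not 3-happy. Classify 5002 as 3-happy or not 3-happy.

5002 → 5³ + 0³ + 0³ + 2³ = 133
133 → 1³ + 3³ + 3³ = 55
55 → 5³ + 5³ = 250
250 → 2³ + 5³ + 0³ = 133  — 133 already seen; the sequence cycles without reaching 1.

not 3-happy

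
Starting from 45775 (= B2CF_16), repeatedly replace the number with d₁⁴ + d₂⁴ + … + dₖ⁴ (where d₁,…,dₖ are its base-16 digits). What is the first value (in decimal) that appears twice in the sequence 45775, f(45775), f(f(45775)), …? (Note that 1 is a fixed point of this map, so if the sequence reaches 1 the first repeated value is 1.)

45775 = (11,2,12,15)_16 → 86018
86018 = (1,5,0,0,2)_16 → 642
642 = (2,8,2)_16 → 4128
4128 = (1,0,2,0)_16 → 17
17 = (1,1)_16 → 2
2 = (2)_16 → 16
16 = (1,0)_16 → 1  — reached the fixed point 1.
1 → 1, so 1 is the first repeated value.

1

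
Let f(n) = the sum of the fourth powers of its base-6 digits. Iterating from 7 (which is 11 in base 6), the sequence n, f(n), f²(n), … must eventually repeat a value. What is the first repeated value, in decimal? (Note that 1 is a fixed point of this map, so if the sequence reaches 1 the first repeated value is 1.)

7 = (1,1)_6 → 1⁴ + 1⁴ = 1 + 1 = 2
2 = (2)_6 → 2⁴ = 16
16 = (2,4)_6 → 2⁴ + 4⁴ = 16 + 256 = 272
272 = (1,1,3,2)_6 → 1⁴ + 1⁴ + 3⁴ + 2⁴ = 1 + 1 + 81 + 16 = 99
99 = (2,4,3)_6 → 2⁴ + 4⁴ + 3⁴ = 16 + 256 + 81 = 353
353 = (1,3,4,5)_6 → 1⁴ + 3⁴ + 4⁴ + 5⁴ = 1 + 81 + 256 + 625 = 963
963 = (4,2,4,3)_6 → 4⁴ + 2⁴ + 4⁴ + 3⁴ = 256 + 16 + 256 + 81 = 609
609 = (2,4,5,3)_6 → 2⁴ + 4⁴ + 5⁴ + 3⁴ = 16 + 256 + 625 + 81 = 978
978 = (4,3,1,0)_6 → 4⁴ + 3⁴ + 1⁴ + 0⁴ = 256 + 81 + 1 + 0 = 338
338 = (1,3,2,2)_6 → 1⁴ + 3⁴ + 2⁴ + 2⁴ = 1 + 81 + 16 + 16 = 114
114 = (3,1,0)_6 → 3⁴ + 1⁴ + 0⁴ = 81 + 1 + 0 = 82
82 = (2,1,4)_6 → 2⁴ + 1⁴ + 4⁴ = 16 + 1 + 256 = 273
273 = (1,1,3,3)_6 → 1⁴ + 1⁴ + 3⁴ + 3⁴ = 1 + 1 + 81 + 81 = 164
164 = (4,3,2)_6 → 4⁴ + 3⁴ + 2⁴ = 256 + 81 + 16 = 353  — 353 already appeared earlier.

353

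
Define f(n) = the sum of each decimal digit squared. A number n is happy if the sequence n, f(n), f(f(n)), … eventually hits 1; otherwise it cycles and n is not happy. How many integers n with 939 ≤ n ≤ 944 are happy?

939: 939 → 171 → 51 → 26 → 40 → 16 → 37 → 58 → 89 → 145 → 42 → 20 → 4 → 16  (repeats 16)
940: 940 → 97 → 130 → 10 → 1  (reaches 1)
941: 941 → 98 → 145 → 42 → 20 → 4 → 16 → 37 → 58 → 89 → 145  (repeats 145)
942: 942 → 101 → 2 → 4 → 16 → 37 → 58 → 89 → 145 → 42 → 20 → 4  (repeats 4)
943: 943 → 106 → 37 → 58 → 89 → 145 → 42 → 20 → 4 → 16 → 37  (repeats 37)
944: 944 → 113 → 11 → 2 → 4 → 16 → 37 → 58 → 89 → 145 → 42 → 20 → 4  (repeats 4)
happy: 940

1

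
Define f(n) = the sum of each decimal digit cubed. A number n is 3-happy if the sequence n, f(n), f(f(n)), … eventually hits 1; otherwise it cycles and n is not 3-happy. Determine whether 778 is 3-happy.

3-happy

778 → 7³ + 7³ + 8³ = 1198
1198 → 1³ + 1³ + 9³ + 8³ = 1243
1243 → 1³ + 2³ + 4³ + 3³ = 100
100 → 1³ + 0³ + 0³ = 1  — reached 1.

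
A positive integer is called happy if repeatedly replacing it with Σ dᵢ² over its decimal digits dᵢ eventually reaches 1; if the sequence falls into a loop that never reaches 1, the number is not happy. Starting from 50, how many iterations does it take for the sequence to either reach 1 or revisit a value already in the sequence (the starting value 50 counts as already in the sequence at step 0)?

50 → 5² + 0² = 25 + 0 = 25
25 → 2² + 5² = 4 + 25 = 29
29 → 2² + 9² = 4 + 81 = 85
85 → 8² + 5² = 64 + 25 = 89
89 → 8² + 9² = 64 + 81 = 145
145 → 1² + 4² + 5² = 1 + 16 + 25 = 42
42 → 4² + 2² = 16 + 4 = 20
20 → 2² + 0² = 4 + 0 = 4
4 → 4² = 16
16 → 1² + 6² = 1 + 36 = 37
37 → 3² + 7² = 9 + 49 = 58
58 → 5² + 8² = 25 + 64 = 89  — 89 repeats.
That took 12 steps.

12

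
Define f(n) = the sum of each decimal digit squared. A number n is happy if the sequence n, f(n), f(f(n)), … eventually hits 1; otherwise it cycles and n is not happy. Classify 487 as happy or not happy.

happy

487 → 4² + 8² + 7² = 16 + 64 + 49 = 129
129 → 1² + 2² + 9² = 1 + 4 + 81 = 86
86 → 8² + 6² = 64 + 36 = 100
100 → 1² + 0² + 0² = 1 + 0 + 0 = 1  — reached 1.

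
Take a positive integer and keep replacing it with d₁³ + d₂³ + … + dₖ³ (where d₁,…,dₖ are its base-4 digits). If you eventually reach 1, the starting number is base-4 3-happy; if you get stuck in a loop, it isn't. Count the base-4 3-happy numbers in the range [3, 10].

3: 3 → 27 → 36 → 9 → 9  (repeats 9)
4: 4 → 1  (reaches 1)
5: 5 → 2 → 8 → 8  (repeats 8)
6: 6 → 9 → 9  (repeats 9)
7: 7 → 28 → 28  (repeats 28)
8: 8 → 8  (repeats 8)
9: 9 → 9  (repeats 9)
10: 10 → 16 → 1  (reaches 1)
base-4 3-happy: 4, 10

2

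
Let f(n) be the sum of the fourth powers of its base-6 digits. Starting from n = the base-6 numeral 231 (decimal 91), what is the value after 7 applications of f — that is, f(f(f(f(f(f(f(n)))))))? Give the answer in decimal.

4

91 = (2,3,1)_6 → 2⁴ + 3⁴ + 1⁴ = 98
98 = (2,4,2)_6 → 2⁴ + 4⁴ + 2⁴ = 288
288 = (1,2,0,0)_6 → 1⁴ + 2⁴ + 0⁴ + 0⁴ = 17
17 = (2,5)_6 → 2⁴ + 5⁴ = 641
641 = (2,5,4,5)_6 → 2⁴ + 5⁴ + 4⁴ + 5⁴ = 1522
1522 = (1,1,0,1,4)_6 → 1⁴ + 1⁴ + 0⁴ + 1⁴ + 4⁴ = 259
259 = (1,1,1,1)_6 → 1⁴ + 1⁴ + 1⁴ + 1⁴ = 4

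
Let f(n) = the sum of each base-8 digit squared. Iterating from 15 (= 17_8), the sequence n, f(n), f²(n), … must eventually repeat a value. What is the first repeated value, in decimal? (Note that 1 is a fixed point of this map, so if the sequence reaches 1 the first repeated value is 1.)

15 = (1,7)_8 → 1² + 7² = 1 + 49 = 50
50 = (6,2)_8 → 6² + 2² = 36 + 4 = 40
40 = (5,0)_8 → 5² + 0² = 25 + 0 = 25
25 = (3,1)_8 → 3² + 1² = 9 + 1 = 10
10 = (1,2)_8 → 1² + 2² = 1 + 4 = 5
5 = (5)_8 → 5² = 25  — 25 already appeared earlier.

25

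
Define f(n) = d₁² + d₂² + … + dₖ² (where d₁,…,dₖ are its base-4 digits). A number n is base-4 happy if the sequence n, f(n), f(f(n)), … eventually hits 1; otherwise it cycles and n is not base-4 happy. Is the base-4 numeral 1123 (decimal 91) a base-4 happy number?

base-4 happy

91 = (1,1,2,3)_4 → 1² + 1² + 2² + 3² = 1 + 1 + 4 + 9 = 15
15 = (3,3)_4 → 3² + 3² = 9 + 9 = 18
18 = (1,0,2)_4 → 1² + 0² + 2² = 1 + 0 + 4 = 5
5 = (1,1)_4 → 1² + 1² = 1 + 1 = 2
2 = (2)_4 → 2² = 4
4 = (1,0)_4 → 1² + 0² = 1 + 0 = 1  — reached 1.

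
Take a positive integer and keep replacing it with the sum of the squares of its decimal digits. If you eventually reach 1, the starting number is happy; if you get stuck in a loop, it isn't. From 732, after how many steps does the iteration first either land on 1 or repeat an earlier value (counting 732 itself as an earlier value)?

11

732 → 7² + 3² + 2² = 62
62 → 6² + 2² = 40
40 → 4² + 0² = 16
16 → 1² + 6² = 37
37 → 3² + 7² = 58
58 → 5² + 8² = 89
89 → 8² + 9² = 145
145 → 1² + 4² + 5² = 42
42 → 4² + 2² = 20
20 → 2² + 0² = 4
4 → 4² = 16  — 16 repeats.
That took 11 steps.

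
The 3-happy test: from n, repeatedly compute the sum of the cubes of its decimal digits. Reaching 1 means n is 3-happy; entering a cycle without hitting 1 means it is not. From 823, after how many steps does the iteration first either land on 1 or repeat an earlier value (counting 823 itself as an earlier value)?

6

823 → 8³ + 2³ + 3³ = 512 + 8 + 27 = 547
547 → 5³ + 4³ + 7³ = 125 + 64 + 343 = 532
532 → 5³ + 3³ + 2³ = 125 + 27 + 8 = 160
160 → 1³ + 6³ + 0³ = 1 + 216 + 0 = 217
217 → 2³ + 1³ + 7³ = 8 + 1 + 343 = 352
352 → 3³ + 5³ + 2³ = 27 + 125 + 8 = 160  — 160 repeats.
That took 6 steps.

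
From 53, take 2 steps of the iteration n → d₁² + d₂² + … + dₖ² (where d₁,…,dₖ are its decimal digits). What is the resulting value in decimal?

25

53 → 34
34 → 25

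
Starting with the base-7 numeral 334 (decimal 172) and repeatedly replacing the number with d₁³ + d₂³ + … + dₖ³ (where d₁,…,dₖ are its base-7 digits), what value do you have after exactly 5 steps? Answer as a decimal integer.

496

172 = (3,3,4)_7 → 3³ + 3³ + 4³ = 118
118 = (2,2,6)_7 → 2³ + 2³ + 6³ = 232
232 = (4,5,1)_7 → 4³ + 5³ + 1³ = 190
190 = (3,6,1)_7 → 3³ + 6³ + 1³ = 244
244 = (4,6,6)_7 → 4³ + 6³ + 6³ = 496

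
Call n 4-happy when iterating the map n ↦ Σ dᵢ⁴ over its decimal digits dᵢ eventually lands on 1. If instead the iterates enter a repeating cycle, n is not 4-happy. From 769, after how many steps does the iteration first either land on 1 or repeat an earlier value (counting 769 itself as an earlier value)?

769 → 10258
10258 → 4738
4738 → 6834
6834 → 5729
5729 → 9603
9603 → 7938
7938 → 13139
13139 → 6725
6725 → 4338
4338 → 4514
4514 → 1138
1138 → 4179
4179 → 9219
9219 → 13139  — 13139 repeats.
That took 14 steps.

14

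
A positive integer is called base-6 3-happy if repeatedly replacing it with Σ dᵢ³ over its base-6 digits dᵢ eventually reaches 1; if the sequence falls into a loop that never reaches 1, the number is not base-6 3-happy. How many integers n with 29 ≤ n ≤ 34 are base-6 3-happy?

29: 29 → 189 → 153 → 92 → 43 → 3 → 27 → 91 → 36 → 1  (reaches 1)
30: 30 → 125 → 160 → 136 → 155 → 190 → 190  (repeats 190)
31: 31 → 126 → 54 → 28 → 128 → 62 → 73 → 9 → 28  (repeats 28)
32: 32 → 133 → 92 → 43 → 3 → 27 → 91 → 36 → 1  (reaches 1)
33: 33 → 152 → 73 → 9 → 28 → 128 → 62 → 73  (repeats 73)
34: 34 → 189 → 153 → 92 → 43 → 3 → 27 → 91 → 36 → 1  (reaches 1)
base-6 3-happy: 29, 32, 34

3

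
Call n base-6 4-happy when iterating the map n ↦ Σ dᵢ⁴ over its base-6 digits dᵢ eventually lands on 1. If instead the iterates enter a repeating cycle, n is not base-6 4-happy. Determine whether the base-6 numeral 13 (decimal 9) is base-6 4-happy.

not base-6 4-happy

9 = (1,3)_6 → 82
82 = (2,1,4)_6 → 273
273 = (1,1,3,3)_6 → 164
164 = (4,3,2)_6 → 353
353 = (1,3,4,5)_6 → 963
963 = (4,2,4,3)_6 → 609
609 = (2,4,5,3)_6 → 978
978 = (4,3,1,0)_6 → 338
338 = (1,3,2,2)_6 → 114
114 = (3,1,0)_6 → 82  — 82 already seen; the sequence cycles without reaching 1.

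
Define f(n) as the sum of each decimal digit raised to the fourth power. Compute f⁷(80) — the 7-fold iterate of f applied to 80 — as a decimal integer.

80 → 8⁴ + 0⁴ = 4096 + 0 = 4096
4096 → 4⁴ + 0⁴ + 9⁴ + 6⁴ = 256 + 0 + 6561 + 1296 = 8113
8113 → 8⁴ + 1⁴ + 1⁴ + 3⁴ = 4096 + 1 + 1 + 81 = 4179
4179 → 4⁴ + 1⁴ + 7⁴ + 9⁴ = 256 + 1 + 2401 + 6561 = 9219
9219 → 9⁴ + 2⁴ + 1⁴ + 9⁴ = 6561 + 16 + 1 + 6561 = 13139
13139 → 1⁴ + 3⁴ + 1⁴ + 3⁴ + 9⁴ = 1 + 81 + 1 + 81 + 6561 = 6725
6725 → 6⁴ + 7⁴ + 2⁴ + 5⁴ = 1296 + 2401 + 16 + 625 = 4338

4338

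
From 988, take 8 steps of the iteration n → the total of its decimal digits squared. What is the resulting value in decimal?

16

988 → 9² + 8² + 8² = 81 + 64 + 64 = 209
209 → 2² + 0² + 9² = 4 + 0 + 81 = 85
85 → 8² + 5² = 64 + 25 = 89
89 → 8² + 9² = 64 + 81 = 145
145 → 1² + 4² + 5² = 1 + 16 + 25 = 42
42 → 4² + 2² = 16 + 4 = 20
20 → 2² + 0² = 4 + 0 = 4
4 → 4² = 16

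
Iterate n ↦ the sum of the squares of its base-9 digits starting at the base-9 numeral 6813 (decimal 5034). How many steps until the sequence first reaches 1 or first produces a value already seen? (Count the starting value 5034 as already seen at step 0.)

6

5034 = (6,8,1,3)_9 → 6² + 8² + 1² + 3² = 36 + 64 + 1 + 9 = 110
110 = (1,3,2)_9 → 1² + 3² + 2² = 1 + 9 + 4 = 14
14 = (1,5)_9 → 1² + 5² = 1 + 25 = 26
26 = (2,8)_9 → 2² + 8² = 4 + 64 = 68
68 = (7,5)_9 → 7² + 5² = 49 + 25 = 74
74 = (8,2)_9 → 8² + 2² = 64 + 4 = 68  — 68 repeats.
That took 6 steps.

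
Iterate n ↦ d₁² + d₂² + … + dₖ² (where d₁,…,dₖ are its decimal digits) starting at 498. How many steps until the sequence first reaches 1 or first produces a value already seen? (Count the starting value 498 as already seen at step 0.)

498 → 4² + 9² + 8² = 16 + 81 + 64 = 161
161 → 1² + 6² + 1² = 1 + 36 + 1 = 38
38 → 3² + 8² = 9 + 64 = 73
73 → 7² + 3² = 49 + 9 = 58
58 → 5² + 8² = 25 + 64 = 89
89 → 8² + 9² = 64 + 81 = 145
145 → 1² + 4² + 5² = 1 + 16 + 25 = 42
42 → 4² + 2² = 16 + 4 = 20
20 → 2² + 0² = 4 + 0 = 4
4 → 4² = 16
16 → 1² + 6² = 1 + 36 = 37
37 → 3² + 7² = 9 + 49 = 58  — 58 repeats.
That took 12 steps.

12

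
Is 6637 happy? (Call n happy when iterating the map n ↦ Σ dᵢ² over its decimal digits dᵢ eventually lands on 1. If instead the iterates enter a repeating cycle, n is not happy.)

6637 → 6² + 6² + 3² + 7² = 130
130 → 1² + 3² + 0² = 10
10 → 1² + 0² = 1  — reached 1.

happy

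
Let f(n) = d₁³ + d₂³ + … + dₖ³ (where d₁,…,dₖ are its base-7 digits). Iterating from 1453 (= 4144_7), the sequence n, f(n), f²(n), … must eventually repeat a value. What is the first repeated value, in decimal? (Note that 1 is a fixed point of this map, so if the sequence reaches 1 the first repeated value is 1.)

1453 = (4,1,4,4)_7 → 193
193 = (3,6,4)_7 → 307
307 = (6,1,6)_7 → 433
433 = (1,1,5,6)_7 → 343
343 = (1,0,0,0)_7 → 1  — reached the fixed point 1.
1 → 1, so 1 is the first repeated value.

1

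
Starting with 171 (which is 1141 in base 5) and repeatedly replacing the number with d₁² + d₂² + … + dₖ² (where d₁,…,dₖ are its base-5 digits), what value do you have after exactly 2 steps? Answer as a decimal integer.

171 = (1,1,4,1)_5 → 1² + 1² + 4² + 1² = 19
19 = (3,4)_5 → 3² + 4² = 25

25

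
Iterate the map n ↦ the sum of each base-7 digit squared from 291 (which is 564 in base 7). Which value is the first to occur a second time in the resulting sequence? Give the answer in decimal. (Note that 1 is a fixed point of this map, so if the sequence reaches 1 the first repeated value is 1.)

17

291 = (5,6,4)_7 → 77
77 = (1,4,0)_7 → 17
17 = (2,3)_7 → 13
13 = (1,6)_7 → 37
37 = (5,2)_7 → 29
29 = (4,1)_7 → 17  — 17 already appeared earlier.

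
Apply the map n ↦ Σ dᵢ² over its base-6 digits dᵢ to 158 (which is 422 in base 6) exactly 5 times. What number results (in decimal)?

158 = (4,2,2)_6 → 4² + 2² + 2² = 24
24 = (4,0)_6 → 4² + 0² = 16
16 = (2,4)_6 → 2² + 4² = 20
20 = (3,2)_6 → 3² + 2² = 13
13 = (2,1)_6 → 2² + 1² = 5

5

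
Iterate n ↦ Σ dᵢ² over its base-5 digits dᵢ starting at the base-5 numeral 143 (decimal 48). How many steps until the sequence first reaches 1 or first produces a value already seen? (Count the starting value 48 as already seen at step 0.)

48 = (1,4,3)_5 → 1² + 4² + 3² = 26
26 = (1,0,1)_5 → 1² + 0² + 1² = 2
2 = (2)_5 → 2² = 4
4 = (4)_5 → 4² = 16
16 = (3,1)_5 → 3² + 1² = 10
10 = (2,0)_5 → 2² + 0² = 4  — 4 repeats.
That took 6 steps.

6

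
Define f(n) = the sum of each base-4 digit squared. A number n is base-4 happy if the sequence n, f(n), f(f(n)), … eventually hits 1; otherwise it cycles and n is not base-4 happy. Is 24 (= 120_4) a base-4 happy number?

base-4 happy

24 = (1,2,0)_4 → 1² + 2² + 0² = 1 + 4 + 0 = 5
5 = (1,1)_4 → 1² + 1² = 1 + 1 = 2
2 = (2)_4 → 2² = 4
4 = (1,0)_4 → 1² + 0² = 1 + 0 = 1  — reached 1.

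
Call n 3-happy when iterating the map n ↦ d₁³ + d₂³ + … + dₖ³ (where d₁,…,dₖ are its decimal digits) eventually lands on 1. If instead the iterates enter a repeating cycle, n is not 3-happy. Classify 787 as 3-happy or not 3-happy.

787 → 7³ + 8³ + 7³ = 343 + 512 + 343 = 1198
1198 → 1³ + 1³ + 9³ + 8³ = 1 + 1 + 729 + 512 = 1243
1243 → 1³ + 2³ + 4³ + 3³ = 1 + 8 + 64 + 27 = 100
100 → 1³ + 0³ + 0³ = 1 + 0 + 0 = 1  — reached 1.

3-happy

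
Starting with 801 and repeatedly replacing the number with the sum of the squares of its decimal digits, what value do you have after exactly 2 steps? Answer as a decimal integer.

801 → 65
65 → 61

61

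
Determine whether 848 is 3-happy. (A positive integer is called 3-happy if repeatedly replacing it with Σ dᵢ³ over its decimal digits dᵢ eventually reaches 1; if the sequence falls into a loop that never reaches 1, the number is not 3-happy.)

848 → 8³ + 4³ + 8³ = 1088
1088 → 1³ + 0³ + 8³ + 8³ = 1025
1025 → 1³ + 0³ + 2³ + 5³ = 134
134 → 1³ + 3³ + 4³ = 92
92 → 9³ + 2³ = 737
737 → 7³ + 3³ + 7³ = 713
713 → 7³ + 1³ + 3³ = 371
371 → 3³ + 7³ + 1³ = 371  — 371 already seen; the sequence cycles without reaching 1.

not 3-happy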